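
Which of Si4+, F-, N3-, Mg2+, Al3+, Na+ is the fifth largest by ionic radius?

These species are isoelectronic with 10 electrons. The only difference is the number of protons: Si4+ (Z=14), Al3+ (Z=13), Mg2+ (Z=12), Na+ (Z=11), F- (Z=9), N3- (Z=7). The strongest nuclear pull (Si4+) gives the smallest ion.
Full ascending order: Si4+ < Al3+ < Mg2+ < Na+ < F- < N3-. Counting from the largest, position 5 is Al3+.

Al3+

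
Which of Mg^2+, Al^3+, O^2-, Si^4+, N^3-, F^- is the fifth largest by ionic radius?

Al^3+

Isoelectronic series (10 e⁻ each). Size is set by nuclear charge: more protons means a smaller ion. Si^4+ (Z=14), Al^3+ (Z=13), Mg^2+ (Z=12), F^- (Z=9), O^2- (Z=8), N^3- (Z=7).
Full ascending order: Si^4+ < Al^3+ < Mg^2+ < F^- < O^2- < N^3-. Counting from the largest, position 5 is Al^3+.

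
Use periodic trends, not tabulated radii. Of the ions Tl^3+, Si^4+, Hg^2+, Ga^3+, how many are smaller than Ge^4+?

Si^4+ (Z=14, 10 e⁻), Ge^4+ (Z=32, 28 e⁻), Ga^3+ (Z=31, 28 e⁻), Tl^3+ (Z=81, 78 e⁻), Hg^2+ (Z=80, 78 e⁻). Si^4+ < Ge^4+ (same group, 1 shell fewer); Ge^4+ < Ga^3+ (both 28 e⁻, Z=32>31); Ga^3+ < Tl^3+ (same group, 2 shells fewer); Tl^3+ < Hg^2+ (isoelectronic, higher Z=81 is smaller).
Relative to Ge^4+, the ions that are smaller are Si^4+. So 1 is smaller.

1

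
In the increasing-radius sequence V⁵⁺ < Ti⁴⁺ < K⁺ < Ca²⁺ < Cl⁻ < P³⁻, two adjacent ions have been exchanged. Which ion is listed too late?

Ca²⁺

Scanning neighbour by neighbour, only K⁺/Ca²⁺ violates a trend: both have 18 electrons but Z(Ca)=20 > Z(K)=19, so Ca²⁺ should be the smaller of the two. That makes Ca²⁺ the one sitting a position late relative to where it belongs.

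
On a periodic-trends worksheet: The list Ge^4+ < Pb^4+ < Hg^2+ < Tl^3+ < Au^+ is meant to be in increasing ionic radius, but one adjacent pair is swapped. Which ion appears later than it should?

Check each adjacent pair. Hg^2+ and Tl^3+ are reversed: both have 78 electrons but Z(Tl)=81 > Z(Hg)=80, so Tl^3+ should be the smaller of the two. No other neighbouring pair contradicts the periodic trends, so Tl^3+ is the ion listed too late.

Tl^3+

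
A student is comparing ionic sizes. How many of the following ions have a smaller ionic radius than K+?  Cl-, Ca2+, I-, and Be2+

First list Z and electron count for each: Be2+ has 2 e⁻ (Z=4), Ca2+ has 18 e⁻ (Z=20), K+ has 18 e⁻ (Z=19), Cl- has 18 e⁻ (Z=17), I- has 54 e⁻ (Z=53). Be2+ < Ca2+ (same group, 2 shells fewer); Ca2+ < K+ (isoelectronic, higher Z=20 is smaller); K+ < Cl- (isoelectronic, higher Z=19 is smaller); Cl- < I- (same group, period 3 vs 5).
Overall: Be2+ < Ca2+ < K+ < Cl- < I-. K+ has 2 below it and 2 above. That's 2.

2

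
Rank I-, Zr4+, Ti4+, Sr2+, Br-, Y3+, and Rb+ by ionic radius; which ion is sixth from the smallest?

Ti4+: 18 e⁻, Z=22, Zr4+: 36 e⁻, Z=40, Y3+: 36 e⁻, Z=39, Sr2+: 36 e⁻, Z=38, Rb+: 36 e⁻, Z=37, Br-: 36 e⁻, Z=35, I-: 54 e⁻, Z=53. Ti4+ < Zr4+ (same group, 1 shell fewer); Zr4+ < Y3+ (isoelectronic, higher Z=40 is smaller); Y3+ < Sr2+ (both 36 e⁻, Z=39>38); Sr2+ < Rb+ (isoelectronic, higher Z=38 is smaller); Rb+ < Br- (both 36 e⁻, Z=37>35); Br- < I- (same group, period 4 vs 5).
So the order is Ti4+ < Zr4+ < Y3+ < Sr2+ < Rb+ < Br- < I-; the 6th-smallest ion is Br-.

Br-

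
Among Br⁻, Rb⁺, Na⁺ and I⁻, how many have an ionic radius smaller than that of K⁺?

Work out protons and electrons: Na⁺ has 10 e⁻ (Z=11), K⁺ has 18 e⁻ (Z=19), Rb⁺ has 36 e⁻ (Z=37), Br⁻ has 36 e⁻ (Z=35), I⁻ has 54 e⁻ (Z=53). Na⁺ < K⁺ (same group, period 3 vs 4); K⁺ < Rb⁺ (same group, period 4 vs 5); Rb⁺ < Br⁻ (isoelectronic, higher Z=37 is smaller); Br⁻ < I⁻ (same group, period 4 vs 5).
Ordering all of them (including K⁺) by radius gives Na⁺ < K⁺ < Rb⁺ < Br⁻ < I⁻. So 1 is smaller.

1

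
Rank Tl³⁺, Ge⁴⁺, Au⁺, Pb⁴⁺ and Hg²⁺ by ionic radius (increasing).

First list Z and electron count for each: Ge⁴⁺ has 28 e⁻ (Z=32), Pb⁴⁺ has 78 e⁻ (Z=82), Tl³⁺ has 78 e⁻ (Z=81), Hg²⁺ has 78 e⁻ (Z=80), Au⁺ has 78 e⁻ (Z=79). Ge⁴⁺ < Pb⁴⁺ (same group, period 4 vs 6); Pb⁴⁺ < Tl³⁺ (isoelectronic, higher Z=82 is smaller); Tl³⁺ < Hg²⁺ (both 78 e⁻, Z=81>80); Hg²⁺ < Au⁺ (isoelectronic, higher Z=80 is smaller).

Ge⁴⁺ < Pb⁴⁺ < Tl³⁺ < Hg²⁺ < Au⁺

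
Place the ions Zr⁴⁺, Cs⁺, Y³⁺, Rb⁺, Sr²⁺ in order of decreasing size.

Work out protons and electrons: Zr⁴⁺ (Z=40, 36 e⁻), Y³⁺ (Z=39, 36 e⁻), Sr²⁺ (Z=38, 36 e⁻), Rb⁺ (Z=37, 36 e⁻), Cs⁺ (Z=55, 54 e⁻). Zr⁴⁺ < Y³⁺ (isoelectronic, higher Z=40 is smaller); Y³⁺ < Sr²⁺ (isoelectronic, higher Z=39 is smaller); Sr²⁺ < Rb⁺ (both 36 e⁻, Z=38>37); Rb⁺ < Cs⁺ (same group, period 5 vs 6).

Cs⁺ > Rb⁺ > Sr²⁺ > Y³⁺ > Zr⁴⁺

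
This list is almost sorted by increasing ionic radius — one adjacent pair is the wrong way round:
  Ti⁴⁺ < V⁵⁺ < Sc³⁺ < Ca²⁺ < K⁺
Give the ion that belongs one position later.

Ti⁴⁺

Compare adjacent ions: V⁵⁺ and Ti⁴⁺ share 18 electrons; the higher nuclear charge on V (Z=23) contracts it more, so V⁵⁺ < Ti⁴⁺ — yet in this increasing list Ti⁴⁺ sits before V⁵⁺. Nothing else is reversed, so Ti⁴⁺ should move one place to the right.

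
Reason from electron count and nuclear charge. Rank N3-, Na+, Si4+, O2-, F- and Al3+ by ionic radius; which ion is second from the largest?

O2-

These species are isoelectronic with 10 electrons. The only difference is the number of protons: Si4+ (Z=14), Al3+ (Z=13), Na+ (Z=11), F- (Z=9), O2- (Z=8), N3- (Z=7). The strongest nuclear pull (Si4+) gives the smallest ion.
So the order is Si4+ < Al3+ < Na+ < F- < O2- < N3-; the 2nd-largest ion is O2-.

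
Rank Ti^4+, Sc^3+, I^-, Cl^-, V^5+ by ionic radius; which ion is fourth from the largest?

Tabulating Z and e⁻: V^5+: 18 e⁻, Z=23, Ti^4+: 18 e⁻, Z=22, Sc^3+: 18 e⁻, Z=21, Cl^-: 18 e⁻, Z=17, I^-: 54 e⁻, Z=53. V^5+ < Ti^4+ (isoelectronic, higher Z=23 is smaller); Ti^4+ < Sc^3+ (isoelectronic, higher Z=22 is smaller); Sc^3+ < Cl^- (isoelectronic, higher Z=21 is smaller); Cl^- < I^- (same group, period 3 vs 5).
That gives V^5+ < Ti^4+ < Sc^3+ < Cl^- < I^-. From the largest end, number 4 is Ti^4+.

Ti^4+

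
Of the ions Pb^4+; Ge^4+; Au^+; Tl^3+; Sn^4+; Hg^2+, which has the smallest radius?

Ge^4+

Electron counts and nuclear charges: Ge^4+ (Z=32, 28 e⁻), Sn^4+ (Z=50, 46 e⁻), Pb^4+ (Z=82, 78 e⁻), Tl^3+ (Z=81, 78 e⁻), Hg^2+ (Z=80, 78 e⁻), Au^+ (Z=79, 78 e⁻). Ge^4+ < Sn^4+ (same group, 1 shell fewer); Sn^4+ < Pb^4+ (same group, period 5 vs 6); Pb^4+ < Tl^3+ (isoelectronic, higher Z=82 is smaller); Tl^3+ < Hg^2+ (both 78 e⁻, Z=81>80); Hg^2+ < Au^+ (both 78 e⁻, Z=80>79).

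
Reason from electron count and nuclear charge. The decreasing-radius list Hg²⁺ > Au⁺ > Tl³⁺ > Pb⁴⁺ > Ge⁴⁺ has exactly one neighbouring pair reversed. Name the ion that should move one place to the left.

Au⁺

Check each adjacent pair. Hg²⁺ and Au⁺ are reversed: Hg²⁺ and Au⁺ share 78 electrons; the higher nuclear charge on Hg (Z=80) contracts it more, so Hg²⁺ < Au⁺. No other neighbouring pair contradicts the periodic trends, so Au⁺ is the ion listed too late.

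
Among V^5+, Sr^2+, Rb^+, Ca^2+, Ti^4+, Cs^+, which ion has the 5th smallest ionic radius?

Rb^+

First list Z and electron count for each: V^5+ has 18 e⁻ (Z=23), Ti^4+ has 18 e⁻ (Z=22), Ca^2+ has 18 e⁻ (Z=20), Sr^2+ has 36 e⁻ (Z=38), Rb^+ has 36 e⁻ (Z=37), Cs^+ has 54 e⁻ (Z=55). V^5+ < Ti^4+ (isoelectronic, higher Z=23 is smaller); Ti^4+ < Ca^2+ (isoelectronic, higher Z=22 is smaller); Ca^2+ < Sr^2+ (same group, 1 shell fewer); Sr^2+ < Rb^+ (isoelectronic, higher Z=38 is smaller); Rb^+ < Cs^+ (same group, period 5 vs 6).
That gives V^5+ < Ti^4+ < Ca^2+ < Sr^2+ < Rb^+ < Cs^+. From the smallest end, number 5 is Rb^+.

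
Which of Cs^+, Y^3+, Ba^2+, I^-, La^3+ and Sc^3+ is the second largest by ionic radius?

Work out protons and electrons: Sc^3+ has 18 e⁻ (Z=21), Y^3+ has 36 e⁻ (Z=39), La^3+ has 54 e⁻ (Z=57), Ba^2+ has 54 e⁻ (Z=56), Cs^+ has 54 e⁻ (Z=55), I^- has 54 e⁻ (Z=53). Sc^3+ < Y^3+ (same group, 1 shell fewer); Y^3+ < La^3+ (same group, 1 shell fewer); La^3+ < Ba^2+ (isoelectronic, higher Z=57 is smaller); Ba^2+ < Cs^+ (isoelectronic, higher Z=56 is smaller); Cs^+ < I^- (both 54 e⁻, Z=55>53).
Full ascending order: Sc^3+ < Y^3+ < La^3+ < Ba^2+ < Cs^+ < I^-. Counting from the largest, position 2 is Cs^+.

Cs^+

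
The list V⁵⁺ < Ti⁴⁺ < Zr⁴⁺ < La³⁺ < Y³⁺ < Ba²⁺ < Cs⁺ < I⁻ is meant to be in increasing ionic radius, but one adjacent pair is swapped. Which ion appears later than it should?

Y³⁺

Check each adjacent pair. La³⁺ and Y³⁺ are reversed: same group and charge — period 5 sits above period 6, so Y³⁺ is smaller. No other neighbouring pair contradicts the periodic trends, so Y³⁺ is the ion listed too late.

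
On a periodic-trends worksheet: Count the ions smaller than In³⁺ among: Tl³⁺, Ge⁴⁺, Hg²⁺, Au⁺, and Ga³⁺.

First list Z and electron count for each: Ge⁴⁺: 28 e⁻, Z=32, Ga³⁺: 28 e⁻, Z=31, In³⁺: 46 e⁻, Z=49, Tl³⁺: 78 e⁻, Z=81, Hg²⁺: 78 e⁻, Z=80, Au⁺: 78 e⁻, Z=79. Ge⁴⁺ < Ga³⁺ (isoelectronic, higher Z=32 is smaller); Ga³⁺ < In³⁺ (same group, period 4 vs 5); In³⁺ < Tl³⁺ (same group, 1 shell fewer); Tl³⁺ < Hg²⁺ (isoelectronic, higher Z=81 is smaller); Hg²⁺ < Au⁺ (isoelectronic, higher Z=80 is smaller).
Placing each against In³⁺: smaller — Ge⁴⁺, Ga³⁺; larger — Tl³⁺, Hg²⁺, Au⁺. That's 2.

2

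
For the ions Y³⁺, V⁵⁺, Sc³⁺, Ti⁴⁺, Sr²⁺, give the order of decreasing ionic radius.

First list Z and electron count for each: V⁵⁺ has 18 e⁻ (Z=23), Ti⁴⁺ has 18 e⁻ (Z=22), Sc³⁺ has 18 e⁻ (Z=21), Y³⁺ has 36 e⁻ (Z=39), Sr²⁺ has 36 e⁻ (Z=38). V⁵⁺ < Ti⁴⁺ (isoelectronic, higher Z=23 is smaller); Ti⁴⁺ < Sc³⁺ (both 18 e⁻, Z=22>21); Sc³⁺ < Y³⁺ (same group, period 4 vs 5); Y³⁺ < Sr²⁺ (isoelectronic, higher Z=39 is smaller).

Sr²⁺ > Y³⁺ > Sc³⁺ > Ti⁴⁺ > V⁵⁺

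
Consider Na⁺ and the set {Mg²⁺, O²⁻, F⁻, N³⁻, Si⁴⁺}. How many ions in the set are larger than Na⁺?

3

Isoelectronic series (10 e⁻ each). Size is set by nuclear charge: more protons means a smaller ion. Si⁴⁺ (Z=14), Mg²⁺ (Z=12), Na⁺ (Z=11), F⁻ (Z=9), O²⁻ (Z=8), N³⁻ (Z=7).
Ordering all of them (including Na⁺) by radius gives Si⁴⁺ < Mg²⁺ < Na⁺ < F⁻ < O²⁻ < N³⁻. So 3 are larger.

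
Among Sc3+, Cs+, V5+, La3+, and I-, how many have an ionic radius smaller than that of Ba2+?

First list Z and electron count for each: V5+ (Z=23, 18 e⁻), Sc3+ (Z=21, 18 e⁻), La3+ (Z=57, 54 e⁻), Ba2+ (Z=56, 54 e⁻), Cs+ (Z=55, 54 e⁻), I- (Z=53, 54 e⁻). V5+ < Sc3+ (both 18 e⁻, Z=23>21); Sc3+ < La3+ (same group, 2 shells fewer); La3+ < Ba2+ (both 54 e⁻, Z=57>56); Ba2+ < Cs+ (isoelectronic, higher Z=56 is smaller); Cs+ < I- (isoelectronic, higher Z=55 is smaller).
Overall: V5+ < Sc3+ < La3+ < Ba2+ < Cs+ < I-. Ba2+ has 3 below it and 2 above. That's 3.

3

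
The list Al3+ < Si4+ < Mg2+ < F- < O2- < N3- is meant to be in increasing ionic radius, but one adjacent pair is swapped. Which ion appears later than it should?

The pair Al3+, Si4+ is the wrong way round — they are isoelectronic (10 e⁻) and Si has more protons than Al (14 vs 13), making Si4+ smaller. All other adjacent pairs agree with periodic trends, so Si4+ is the misplaced ion.

Si4+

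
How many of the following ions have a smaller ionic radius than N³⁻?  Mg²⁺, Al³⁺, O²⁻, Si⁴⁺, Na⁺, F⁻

6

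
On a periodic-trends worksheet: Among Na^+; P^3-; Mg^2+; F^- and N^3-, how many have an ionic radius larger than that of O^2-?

2

First list Z and electron count for each: Mg^2+ has 10 e⁻ (Z=12), Na^+ has 10 e⁻ (Z=11), F^- has 10 e⁻ (Z=9), O^2- has 10 e⁻ (Z=8), N^3- has 10 e⁻ (Z=7), P^3- has 18 e⁻ (Z=15). Mg^2+ < Na^+ (isoelectronic, higher Z=12 is smaller); Na^+ < F^- (isoelectronic, higher Z=11 is smaller); F^- < O^2- (isoelectronic, higher Z=9 is smaller); O^2- < N^3- (both 10 e⁻, Z=8>7); N^3- < P^3- (same group, 1 shell fewer).
Ordering all of them (including O^2-) by radius gives Mg^2+ < Na^+ < F^- < O^2- < N^3- < P^3-. That's 2.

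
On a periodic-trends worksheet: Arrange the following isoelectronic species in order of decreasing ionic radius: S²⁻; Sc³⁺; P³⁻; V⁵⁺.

All of these have 18 electrons (isoelectronic). With the same electron cloud, the ion with the most protons pulls it in tightest. Nuclear charges: V⁵⁺ (Z=23), Sc³⁺ (Z=21), S²⁻ (Z=16), P³⁻ (Z=15). Highest Z is smallest.

P³⁻ > S²⁻ > Sc³⁺ > V⁵⁺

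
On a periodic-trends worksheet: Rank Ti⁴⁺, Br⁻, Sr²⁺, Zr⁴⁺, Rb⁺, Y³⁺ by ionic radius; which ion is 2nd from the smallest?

Zr⁴⁺

Work out protons and electrons: Ti⁴⁺ has 18 e⁻ (Z=22), Zr⁴⁺ has 36 e⁻ (Z=40), Y³⁺ has 36 e⁻ (Z=39), Sr²⁺ has 36 e⁻ (Z=38), Rb⁺ has 36 e⁻ (Z=37), Br⁻ has 36 e⁻ (Z=35). Ti⁴⁺ < Zr⁴⁺ (same group, period 4 vs 5); Zr⁴⁺ < Y³⁺ (both 36 e⁻, Z=40>39); Y³⁺ < Sr²⁺ (isoelectronic, higher Z=39 is smaller); Sr²⁺ < Rb⁺ (both 36 e⁻, Z=38>37); Rb⁺ < Br⁻ (isoelectronic, higher Z=37 is smaller).
So the order is Ti⁴⁺ < Zr⁴⁺ < Y³⁺ < Sr²⁺ < Rb⁺ < Br⁻; the 2nd-smallest ion is Zr⁴⁺.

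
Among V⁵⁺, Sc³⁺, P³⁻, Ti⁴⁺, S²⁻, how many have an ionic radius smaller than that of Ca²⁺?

Each ion has 18 electrons. The ranking follows nuclear charge in reverse — greater Z gives a smaller radius. V⁵⁺ (Z=23), Ti⁴⁺ (Z=22), Sc³⁺ (Z=21), Ca²⁺ (Z=20), S²⁻ (Z=16), P³⁻ (Z=15).
Relative to Ca²⁺, the ions that are smaller are V⁵⁺, Ti⁴⁺, Sc³⁺. That's 3.

3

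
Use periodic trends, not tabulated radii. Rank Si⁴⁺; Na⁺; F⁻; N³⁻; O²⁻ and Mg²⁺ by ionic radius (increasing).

Each ion has 10 electrons. The ranking follows nuclear charge in reverse — greater Z gives a smaller radius. Si⁴⁺ (Z=14), Mg²⁺ (Z=12), Na⁺ (Z=11), F⁻ (Z=9), O²⁻ (Z=8), N³⁻ (Z=7).

Si⁴⁺ < Mg²⁺ < Na⁺ < F⁻ < O²⁻ < N³⁻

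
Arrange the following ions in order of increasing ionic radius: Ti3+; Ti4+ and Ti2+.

For a single element, ionic radius drops as positive charge rises — Ti4+ < Ti2+.

Ti4+ < Ti3+ < Ti2+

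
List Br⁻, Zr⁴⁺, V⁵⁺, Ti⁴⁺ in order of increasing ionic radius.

Work out protons and electrons: V⁵⁺: 18 e⁻, Z=23, Ti⁴⁺: 18 e⁻, Z=22, Zr⁴⁺: 36 e⁻, Z=40, Br⁻: 36 e⁻, Z=35. V⁵⁺ < Ti⁴⁺ (isoelectronic, higher Z=23 is smaller); Ti⁴⁺ < Zr⁴⁺ (same group, 1 shell fewer); Zr⁴⁺ < Br⁻ (isoelectronic, higher Z=40 is smaller).

V⁵⁺ < Ti⁴⁺ < Zr⁴⁺ < Br⁻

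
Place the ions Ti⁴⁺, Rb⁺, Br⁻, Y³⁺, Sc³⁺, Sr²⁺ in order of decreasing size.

Br⁻ > Rb⁺ > Sr²⁺ > Y³⁺ > Sc³⁺ > Ti⁴⁺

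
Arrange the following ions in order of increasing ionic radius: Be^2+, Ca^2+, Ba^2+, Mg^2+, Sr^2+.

These ions sit in one column with identical charge. Each step down the periodic table adds a principal shell, increasing the radius.

Be^2+ < Mg^2+ < Ca^2+ < Sr^2+ < Ba^2+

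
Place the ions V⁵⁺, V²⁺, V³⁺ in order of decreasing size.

V²⁺ > V³⁺ > V⁵⁺

Same element, different charge: the more highly charged cation has fewer electrons and a greater effective nuclear charge per electron, making V⁵⁺ the smallest.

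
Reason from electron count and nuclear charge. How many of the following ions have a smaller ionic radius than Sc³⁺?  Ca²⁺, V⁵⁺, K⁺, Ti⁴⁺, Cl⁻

Isoelectronic series (18 e⁻ each). Size is set by nuclear charge: more protons means a smaller ion. V⁵⁺ (Z=23), Ti⁴⁺ (Z=22), Sc³⁺ (Z=21), Ca²⁺ (Z=20), K⁺ (Z=19), Cl⁻ (Z=17).
Ordering all of them (including Sc³⁺) by radius gives V⁵⁺ < Ti⁴⁺ < Sc³⁺ < Ca²⁺ < K⁺ < Cl⁻. So 2 are smaller.

2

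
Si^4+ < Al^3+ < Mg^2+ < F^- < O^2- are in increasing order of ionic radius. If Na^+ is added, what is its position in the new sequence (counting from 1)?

These species are isoelectronic with 10 electrons. The only difference is the number of protons: Si^4+ (Z=14), Al^3+ (Z=13), Mg^2+ (Z=12), Na^+ (Z=11), F^- (Z=9), O^2- (Z=8). The strongest nuclear pull (Si^4+) gives the smallest ion.
Merged order: Si^4+ < Al^3+ < Mg^2+ < Na^+ < F^- < O^2- — Na^+ is number 4.

4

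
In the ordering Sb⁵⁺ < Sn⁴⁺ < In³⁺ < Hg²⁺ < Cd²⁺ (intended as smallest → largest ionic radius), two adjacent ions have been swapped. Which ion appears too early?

Compare adjacent ions: same group and charge — period 5 sits above period 6, so Cd²⁺ is smaller — yet in this increasing list Hg²⁺ sits before Cd²⁺. Nothing else is reversed, so Hg²⁺ should move one place to the right.

Hg²⁺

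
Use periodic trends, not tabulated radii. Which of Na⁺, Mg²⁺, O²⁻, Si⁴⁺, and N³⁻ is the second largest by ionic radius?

These species are isoelectronic with 10 electrons. The only difference is the number of protons: Si⁴⁺ (Z=14), Mg²⁺ (Z=12), Na⁺ (Z=11), O²⁻ (Z=8), N³⁻ (Z=7). The strongest nuclear pull (Si⁴⁺) gives the smallest ion.
Full ascending order: Si⁴⁺ < Mg²⁺ < Na⁺ < O²⁻ < N³⁻. Counting from the largest, position 2 is O²⁻.

O²⁻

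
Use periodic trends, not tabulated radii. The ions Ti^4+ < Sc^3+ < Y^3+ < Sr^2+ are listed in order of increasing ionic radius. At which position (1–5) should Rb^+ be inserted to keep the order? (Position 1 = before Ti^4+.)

5

Tabulating Z and e⁻: Ti^4+ (Z=22, 18 e⁻), Sc^3+ (Z=21, 18 e⁻), Y^3+ (Z=39, 36 e⁻), Sr^2+ (Z=38, 36 e⁻), Rb^+ (Z=37, 36 e⁻). Ti^4+ < Sc^3+ (isoelectronic, higher Z=22 is smaller); Sc^3+ < Y^3+ (same group, period 4 vs 5); Y^3+ < Sr^2+ (both 36 e⁻, Z=39>38); Sr^2+ < Rb^+ (isoelectronic, higher Z=38 is smaller).
The complete sequence is Ti^4+ < Sc^3+ < Y^3+ < Sr^2+ < Rb^+. Rb^+ sits at position 5.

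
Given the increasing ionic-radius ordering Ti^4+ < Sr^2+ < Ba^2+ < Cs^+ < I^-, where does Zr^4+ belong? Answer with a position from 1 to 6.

2

Electron counts and nuclear charges: Ti^4+ (Z=22, 18 e⁻), Zr^4+ (Z=40, 36 e⁻), Sr^2+ (Z=38, 36 e⁻), Ba^2+ (Z=56, 54 e⁻), Cs^+ (Z=55, 54 e⁻), I^- (Z=53, 54 e⁻). Ti^4+ < Zr^4+ (same group, period 4 vs 5); Zr^4+ < Sr^2+ (both 36 e⁻, Z=40>38); Sr^2+ < Ba^2+ (same group, 1 shell fewer); Ba^2+ < Cs^+ (both 54 e⁻, Z=56>55); Cs^+ < I^- (isoelectronic, higher Z=55 is smaller).
Putting Zr^4+ in gives Ti^4+ < Zr^4+ < Sr^2+ < Ba^2+ < Cs^+ < I^-; it lands at slot 2.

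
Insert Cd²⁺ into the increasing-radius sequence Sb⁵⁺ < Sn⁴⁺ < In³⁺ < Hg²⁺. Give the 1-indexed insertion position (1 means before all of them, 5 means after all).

4

Electron counts and nuclear charges: Sb⁵⁺: 46 e⁻, Z=51, Sn⁴⁺: 46 e⁻, Z=50, In³⁺: 46 e⁻, Z=49, Cd²⁺: 46 e⁻, Z=48, Hg²⁺: 78 e⁻, Z=80. Sb⁵⁺ < Sn⁴⁺ (isoelectronic, higher Z=51 is smaller); Sn⁴⁺ < In³⁺ (isoelectronic, higher Z=50 is smaller); In³⁺ < Cd²⁺ (isoelectronic, higher Z=49 is smaller); Cd²⁺ < Hg²⁺ (same group, 1 shell fewer).
Merged order: Sb⁵⁺ < Sn⁴⁺ < In³⁺ < Cd²⁺ < Hg²⁺ — Cd²⁺ is number 4.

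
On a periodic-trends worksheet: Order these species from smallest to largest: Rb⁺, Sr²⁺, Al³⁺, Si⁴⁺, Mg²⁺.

Si⁴⁺ < Al³⁺ < Mg²⁺ < Sr²⁺ < Rb⁺

Electron counts and nuclear charges: Si⁴⁺ has 10 e⁻ (Z=14), Al³⁺ has 10 e⁻ (Z=13), Mg²⁺ has 10 e⁻ (Z=12), Sr²⁺ has 36 e⁻ (Z=38), Rb⁺ has 36 e⁻ (Z=37). Si⁴⁺ < Al³⁺ (isoelectronic, higher Z=14 is smaller); Al³⁺ < Mg²⁺ (both 10 e⁻, Z=13>12); Mg²⁺ < Sr²⁺ (same group, 2 shells fewer); Sr²⁺ < Rb⁺ (both 36 e⁻, Z=38>37).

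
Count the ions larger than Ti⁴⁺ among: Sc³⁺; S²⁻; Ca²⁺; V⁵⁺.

Each ion has 18 electrons. The ranking follows nuclear charge in reverse — greater Z gives a smaller radius. V⁵⁺ (Z=23), Ti⁴⁺ (Z=22), Sc³⁺ (Z=21), Ca²⁺ (Z=20), S²⁻ (Z=16).
Overall: V⁵⁺ < Ti⁴⁺ < Sc³⁺ < Ca²⁺ < S²⁻. Ti⁴⁺ has 1 below it and 3 above. So 3 are larger.

3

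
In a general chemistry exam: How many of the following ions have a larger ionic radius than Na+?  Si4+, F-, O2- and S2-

3

Electron counts and nuclear charges: Si4+: 10 e⁻, Z=14, Na+: 10 e⁻, Z=11, F-: 10 e⁻, Z=9, O2-: 10 e⁻, Z=8, S2-: 18 e⁻, Z=16. Si4+ < Na+ (both 10 e⁻, Z=14>11); Na+ < F- (isoelectronic, higher Z=11 is smaller); F- < O2- (both 10 e⁻, Z=9>8); O2- < S2- (same group, 1 shell fewer).
Placing each against Na+: smaller — Si4+; larger — F-, O2-, S2-. That's 3.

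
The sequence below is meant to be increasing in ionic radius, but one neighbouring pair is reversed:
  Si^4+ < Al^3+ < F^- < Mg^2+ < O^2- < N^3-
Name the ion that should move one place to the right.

Scanning neighbour by neighbour, only F^-/Mg^2+ violates a trend: they are isoelectronic (10 e⁻) and Mg has more protons than F (12 vs 9), making Mg^2+ smaller. That makes F^- the one sitting a position early relative to where it belongs.

F^-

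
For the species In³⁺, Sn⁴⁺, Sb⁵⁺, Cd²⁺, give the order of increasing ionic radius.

These species are isoelectronic with 46 electrons. The only difference is the number of protons: Sb⁵⁺ (Z=51), Sn⁴⁺ (Z=50), In³⁺ (Z=49), Cd²⁺ (Z=48). The strongest nuclear pull (Sb⁵⁺) gives the smallest ion.

Sb⁵⁺ < Sn⁴⁺ < In³⁺ < Cd²⁺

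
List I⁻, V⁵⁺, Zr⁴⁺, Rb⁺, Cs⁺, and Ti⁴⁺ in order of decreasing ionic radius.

I⁻ > Cs⁺ > Rb⁺ > Zr⁴⁺ > Ti⁴⁺ > V⁵⁺

First list Z and electron count for each: V⁵⁺ (Z=23, 18 e⁻), Ti⁴⁺ (Z=22, 18 e⁻), Zr⁴⁺ (Z=40, 36 e⁻), Rb⁺ (Z=37, 36 e⁻), Cs⁺ (Z=55, 54 e⁻), I⁻ (Z=53, 54 e⁻). V⁵⁺ < Ti⁴⁺ (both 18 e⁻, Z=23>22); Ti⁴⁺ < Zr⁴⁺ (same group, period 4 vs 5); Zr⁴⁺ < Rb⁺ (both 36 e⁻, Z=40>37); Rb⁺ < Cs⁺ (same group, 1 shell fewer); Cs⁺ < I⁻ (isoelectronic, higher Z=55 is smaller).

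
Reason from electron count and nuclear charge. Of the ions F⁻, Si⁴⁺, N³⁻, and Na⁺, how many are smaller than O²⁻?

3

All of these have 10 electrons (isoelectronic). With the same electron cloud, the ion with the most protons pulls it in tightest. Nuclear charges: Si⁴⁺ (Z=14), Na⁺ (Z=11), F⁻ (Z=9), O²⁻ (Z=8), N³⁻ (Z=7). Highest Z is smallest.
Ordering all of them (including O²⁻) by radius gives Si⁴⁺ < Na⁺ < F⁻ < O²⁻ < N³⁻. Count: 3.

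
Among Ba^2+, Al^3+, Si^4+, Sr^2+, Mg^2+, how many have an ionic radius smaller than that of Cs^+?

First list Z and electron count for each: Si^4+: 10 e⁻, Z=14, Al^3+: 10 e⁻, Z=13, Mg^2+: 10 e⁻, Z=12, Sr^2+: 36 e⁻, Z=38, Ba^2+: 54 e⁻, Z=56, Cs^+: 54 e⁻, Z=55. Si^4+ < Al^3+ (both 10 e⁻, Z=14>13); Al^3+ < Mg^2+ (isoelectronic, higher Z=13 is smaller); Mg^2+ < Sr^2+ (same group, 2 shells fewer); Sr^2+ < Ba^2+ (same group, period 5 vs 6); Ba^2+ < Cs^+ (both 54 e⁻, Z=56>55).
Overall: Si^4+ < Al^3+ < Mg^2+ < Sr^2+ < Ba^2+ < Cs^+. Cs^+ has 5 below it and 0 above. So 5 are smaller.

5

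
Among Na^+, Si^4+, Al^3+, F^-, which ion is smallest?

These species are isoelectronic with 10 electrons. The only difference is the number of protons: Si^4+ (Z=14), Al^3+ (Z=13), Na^+ (Z=11), F^- (Z=9). The strongest nuclear pull (Si^4+) gives the smallest ion.

Si^4+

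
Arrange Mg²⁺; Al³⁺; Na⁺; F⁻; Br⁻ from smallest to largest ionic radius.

Al³⁺ < Mg²⁺ < Na⁺ < F⁻ < Br⁻

Work out protons and electrons: Al³⁺: 10 e⁻, Z=13, Mg²⁺: 10 e⁻, Z=12, Na⁺: 10 e⁻, Z=11, F⁻: 10 e⁻, Z=9, Br⁻: 36 e⁻, Z=35. Al³⁺ < Mg²⁺ (isoelectronic, higher Z=13 is smaller); Mg²⁺ < Na⁺ (isoelectronic, higher Z=12 is smaller); Na⁺ < F⁻ (isoelectronic, higher Z=11 is smaller); F⁻ < Br⁻ (same group, period 2 vs 4).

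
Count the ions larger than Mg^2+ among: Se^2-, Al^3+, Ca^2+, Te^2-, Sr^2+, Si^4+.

Work out protons and electrons: Si^4+ has 10 e⁻ (Z=14), Al^3+ has 10 e⁻ (Z=13), Mg^2+ has 10 e⁻ (Z=12), Ca^2+ has 18 e⁻ (Z=20), Sr^2+ has 36 e⁻ (Z=38), Se^2- has 36 e⁻ (Z=34), Te^2- has 54 e⁻ (Z=52). Si^4+ < Al^3+ (isoelectronic, higher Z=14 is smaller); Al^3+ < Mg^2+ (isoelectronic, higher Z=13 is smaller); Mg^2+ < Ca^2+ (same group, 1 shell fewer); Ca^2+ < Sr^2+ (same group, period 4 vs 5); Sr^2+ < Se^2- (isoelectronic, higher Z=38 is smaller); Se^2- < Te^2- (same group, period 4 vs 5).
Relative to Mg^2+, the ions that are larger are Ca^2+, Sr^2+, Se^2-, Te^2-. That's 4.

4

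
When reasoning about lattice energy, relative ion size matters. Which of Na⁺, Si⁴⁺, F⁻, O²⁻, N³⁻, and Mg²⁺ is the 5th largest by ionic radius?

Isoelectronic series (10 e⁻ each). Size is set by nuclear charge: more protons means a smaller ion. Si⁴⁺ (Z=14), Mg²⁺ (Z=12), Na⁺ (Z=11), F⁻ (Z=9), O²⁻ (Z=8), N³⁻ (Z=7).
Ordering: Si⁴⁺ < Mg²⁺ < Na⁺ < F⁻ < O²⁻ < N³⁻. The 5th largest is Mg²⁺.

Mg²⁺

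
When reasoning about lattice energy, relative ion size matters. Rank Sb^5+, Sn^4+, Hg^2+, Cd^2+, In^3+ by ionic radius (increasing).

Electron counts and nuclear charges: Sb^5+: 46 e⁻, Z=51, Sn^4+: 46 e⁻, Z=50, In^3+: 46 e⁻, Z=49, Cd^2+: 46 e⁻, Z=48, Hg^2+: 78 e⁻, Z=80. Sb^5+ < Sn^4+ (both 46 e⁻, Z=51>50); Sn^4+ < In^3+ (isoelectronic, higher Z=50 is smaller); In^3+ < Cd^2+ (isoelectronic, higher Z=49 is smaller); Cd^2+ < Hg^2+ (same group, period 5 vs 6).

Sb^5+ < Sn^4+ < In^3+ < Cd^2+ < Hg^2+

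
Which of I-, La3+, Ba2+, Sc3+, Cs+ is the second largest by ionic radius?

Tabulating Z and e⁻: Sc3+: 18 e⁻, Z=21, La3+: 54 e⁻, Z=57, Ba2+: 54 e⁻, Z=56, Cs+: 54 e⁻, Z=55, I-: 54 e⁻, Z=53. Sc3+ < La3+ (same group, 2 shells fewer); La3+ < Ba2+ (both 54 e⁻, Z=57>56); Ba2+ < Cs+ (isoelectronic, higher Z=56 is smaller); Cs+ < I- (both 54 e⁻, Z=55>53).
Full ascending order: Sc3+ < La3+ < Ba2+ < Cs+ < I-. Counting from the largest, position 2 is Cs+.

Cs+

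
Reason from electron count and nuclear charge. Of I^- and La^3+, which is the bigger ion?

I^-

Isoelectronic series (54 e⁻ each). Size is set by nuclear charge: more protons means a smaller ion. La^3+ (Z=57), I^- (Z=53).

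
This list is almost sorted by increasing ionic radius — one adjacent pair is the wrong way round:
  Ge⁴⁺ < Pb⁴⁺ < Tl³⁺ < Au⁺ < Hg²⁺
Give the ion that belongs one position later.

Check each adjacent pair. Au⁺ and Hg²⁺ are reversed: they are isoelectronic (78 e⁻) and Hg has more protons than Au (80 vs 79), making Hg²⁺ smaller. No other neighbouring pair contradicts the periodic trends, so Au⁺ is the ion listed too early.

Au⁺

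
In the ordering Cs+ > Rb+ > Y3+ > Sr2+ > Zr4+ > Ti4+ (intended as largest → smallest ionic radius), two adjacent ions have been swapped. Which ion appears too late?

Scanning neighbour by neighbour, only Y3+/Sr2+ violates a trend: Y3+ and Sr2+ share 36 electrons; the higher nuclear charge on Y (Z=39) contracts it more, so Y3+ < Sr2+. That makes Sr2+ the one sitting a position late relative to where it belongs.

Sr2+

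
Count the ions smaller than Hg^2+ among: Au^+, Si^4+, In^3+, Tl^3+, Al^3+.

4

Tabulating Z and e⁻: Si^4+ (Z=14, 10 e⁻), Al^3+ (Z=13, 10 e⁻), In^3+ (Z=49, 46 e⁻), Tl^3+ (Z=81, 78 e⁻), Hg^2+ (Z=80, 78 e⁻), Au^+ (Z=79, 78 e⁻). Si^4+ < Al^3+ (isoelectronic, higher Z=14 is smaller); Al^3+ < In^3+ (same group, period 3 vs 5); In^3+ < Tl^3+ (same group, period 5 vs 6); Tl^3+ < Hg^2+ (isoelectronic, higher Z=81 is smaller); Hg^2+ < Au^+ (both 78 e⁻, Z=80>79).
Relative to Hg^2+, the ions that are smaller are Si^4+, Al^3+, In^3+, Tl^3+. That's 4.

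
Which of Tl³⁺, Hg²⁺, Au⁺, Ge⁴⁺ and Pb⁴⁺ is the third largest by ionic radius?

Ge⁴⁺ (Z=32, 28 e⁻), Pb⁴⁺ (Z=82, 78 e⁻), Tl³⁺ (Z=81, 78 e⁻), Hg²⁺ (Z=80, 78 e⁻), Au⁺ (Z=79, 78 e⁻). Ge⁴⁺ < Pb⁴⁺ (same group, period 4 vs 6); Pb⁴⁺ < Tl³⁺ (both 78 e⁻, Z=82>81); Tl³⁺ < Hg²⁺ (isoelectronic, higher Z=81 is smaller); Hg²⁺ < Au⁺ (both 78 e⁻, Z=80>79).
Full ascending order: Ge⁴⁺ < Pb⁴⁺ < Tl³⁺ < Hg²⁺ < Au⁺. Counting from the largest, position 3 is Tl³⁺.

Tl³⁺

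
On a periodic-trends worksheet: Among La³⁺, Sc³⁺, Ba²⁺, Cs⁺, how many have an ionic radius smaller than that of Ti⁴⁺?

0

First list Z and electron count for each: Ti⁴⁺ has 18 e⁻ (Z=22), Sc³⁺ has 18 e⁻ (Z=21), La³⁺ has 54 e⁻ (Z=57), Ba²⁺ has 54 e⁻ (Z=56), Cs⁺ has 54 e⁻ (Z=55). Ti⁴⁺ < Sc³⁺ (both 18 e⁻, Z=22>21); Sc³⁺ < La³⁺ (same group, period 4 vs 6); La³⁺ < Ba²⁺ (both 54 e⁻, Z=57>56); Ba²⁺ < Cs⁺ (both 54 e⁻, Z=56>55).
Ordering all of them (including Ti⁴⁺) by radius gives Ti⁴⁺ < Sc³⁺ < La³⁺ < Ba²⁺ < Cs⁺. That's 0.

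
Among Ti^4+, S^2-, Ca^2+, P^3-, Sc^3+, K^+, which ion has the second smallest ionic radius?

These species are isoelectronic with 18 electrons. The only difference is the number of protons: Ti^4+ (Z=22), Sc^3+ (Z=21), Ca^2+ (Z=20), K^+ (Z=19), S^2- (Z=16), P^3- (Z=15). The strongest nuclear pull (Ti^4+) gives the smallest ion.
Ordering: Ti^4+ < Sc^3+ < Ca^2+ < K^+ < S^2- < P^3-. The second smallest is Sc^3+.

Sc^3+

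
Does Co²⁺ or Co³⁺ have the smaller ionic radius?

Co³⁺

For a single element, ionic radius drops as positive charge rises — Co³⁺ < Co²⁺.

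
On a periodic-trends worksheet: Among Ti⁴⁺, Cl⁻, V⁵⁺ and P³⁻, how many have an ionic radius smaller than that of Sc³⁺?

Isoelectronic series (18 e⁻ each). Size is set by nuclear charge: more protons means a smaller ion. V⁵⁺ (Z=23), Ti⁴⁺ (Z=22), Sc³⁺ (Z=21), Cl⁻ (Z=17), P³⁻ (Z=15).
Ordering all of them (including Sc³⁺) by radius gives V⁵⁺ < Ti⁴⁺ < Sc³⁺ < Cl⁻ < P³⁻. Count: 2.

2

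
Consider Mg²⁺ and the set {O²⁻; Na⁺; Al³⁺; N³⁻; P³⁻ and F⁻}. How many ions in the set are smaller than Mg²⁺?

1

Al³⁺: 10 e⁻, Z=13, Mg²⁺: 10 e⁻, Z=12, Na⁺: 10 e⁻, Z=11, F⁻: 10 e⁻, Z=9, O²⁻: 10 e⁻, Z=8, N³⁻: 10 e⁻, Z=7, P³⁻: 18 e⁻, Z=15. Al³⁺ < Mg²⁺ (both 10 e⁻, Z=13>12); Mg²⁺ < Na⁺ (both 10 e⁻, Z=12>11); Na⁺ < F⁻ (isoelectronic, higher Z=11 is smaller); F⁻ < O²⁻ (both 10 e⁻, Z=9>8); O²⁻ < N³⁻ (isoelectronic, higher Z=8 is smaller); N³⁻ < P³⁻ (same group, 1 shell fewer).
Placing each against Mg²⁺: smaller — Al³⁺; larger — Na⁺, F⁻, O²⁻, N³⁻, P³⁻. Count: 1.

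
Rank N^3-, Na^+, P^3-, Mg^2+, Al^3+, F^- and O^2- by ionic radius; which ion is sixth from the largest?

Mg^2+

First list Z and electron count for each: Al^3+ (Z=13, 10 e⁻), Mg^2+ (Z=12, 10 e⁻), Na^+ (Z=11, 10 e⁻), F^- (Z=9, 10 e⁻), O^2- (Z=8, 10 e⁻), N^3- (Z=7, 10 e⁻), P^3- (Z=15, 18 e⁻). Al^3+ < Mg^2+ (isoelectronic, higher Z=13 is smaller); Mg^2+ < Na^+ (isoelectronic, higher Z=12 is smaller); Na^+ < F^- (isoelectronic, higher Z=11 is smaller); F^- < O^2- (isoelectronic, higher Z=9 is smaller); O^2- < N^3- (both 10 e⁻, Z=8>7); N^3- < P^3- (same group, period 2 vs 3).
Full ascending order: Al^3+ < Mg^2+ < Na^+ < F^- < O^2- < N^3- < P^3-. Counting from the largest, position 6 is Mg^2+.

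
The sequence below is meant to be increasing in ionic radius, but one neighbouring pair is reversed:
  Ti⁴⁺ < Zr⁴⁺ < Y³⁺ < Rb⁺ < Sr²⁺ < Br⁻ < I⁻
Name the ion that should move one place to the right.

The pair Rb⁺, Sr²⁺ is the wrong way round — they are isoelectronic (36 e⁻) and Sr has more protons than Rb (38 vs 37), making Sr²⁺ smaller. All other adjacent pairs agree with periodic trends, so Rb⁺ is the misplaced ion.

Rb⁺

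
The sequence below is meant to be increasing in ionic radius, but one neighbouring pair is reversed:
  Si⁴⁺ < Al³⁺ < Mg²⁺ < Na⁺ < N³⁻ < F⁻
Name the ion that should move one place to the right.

Compare adjacent ions: they are isoelectronic (10 e⁻) and F has more protons than N (9 vs 7), making F⁻ smaller — yet in this increasing list N³⁻ sits before F⁻. Nothing else is reversed, so N³⁻ should move one place to the right.

N³⁻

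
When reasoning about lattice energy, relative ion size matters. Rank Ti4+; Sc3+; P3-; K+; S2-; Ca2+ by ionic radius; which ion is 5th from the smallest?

S2-

Isoelectronic series (18 e⁻ each). Size is set by nuclear charge: more protons means a smaller ion. Ti4+ (Z=22), Sc3+ (Z=21), Ca2+ (Z=20), K+ (Z=19), S2- (Z=16), P3- (Z=15).
That gives Ti4+ < Sc3+ < Ca2+ < K+ < S2- < P3-. From the smallest end, number 5 is S2-.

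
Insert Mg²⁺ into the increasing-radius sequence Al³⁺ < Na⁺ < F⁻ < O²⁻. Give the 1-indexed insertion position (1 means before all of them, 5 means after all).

2

Each ion has 10 electrons. The ranking follows nuclear charge in reverse — greater Z gives a smaller radius. Al³⁺ (Z=13), Mg²⁺ (Z=12), Na⁺ (Z=11), F⁻ (Z=9), O²⁻ (Z=8).
With Mg²⁺ included the full order is Al³⁺ < Mg²⁺ < Na⁺ < F⁻ < O²⁻, so it takes position 2.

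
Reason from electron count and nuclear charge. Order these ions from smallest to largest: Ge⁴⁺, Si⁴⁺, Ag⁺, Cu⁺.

First list Z and electron count for each: Si⁴⁺ has 10 e⁻ (Z=14), Ge⁴⁺ has 28 e⁻ (Z=32), Cu⁺ has 28 e⁻ (Z=29), Ag⁺ has 46 e⁻ (Z=47). Si⁴⁺ < Ge⁴⁺ (same group, 1 shell fewer); Ge⁴⁺ < Cu⁺ (both 28 e⁻, Z=32>29); Cu⁺ < Ag⁺ (same group, 1 shell fewer).

Si⁴⁺ < Ge⁴⁺ < Cu⁺ < Ag⁺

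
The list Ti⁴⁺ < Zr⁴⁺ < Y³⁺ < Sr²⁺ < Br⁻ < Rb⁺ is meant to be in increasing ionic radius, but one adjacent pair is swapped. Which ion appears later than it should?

Rb⁺

Scanning neighbour by neighbour, only Br⁻/Rb⁺ violates a trend: both have 36 electrons but Z(Rb)=37 > Z(Br)=35, so Rb⁺ should be the smaller of the two. That makes Rb⁺ the one sitting a position late relative to where it belongs.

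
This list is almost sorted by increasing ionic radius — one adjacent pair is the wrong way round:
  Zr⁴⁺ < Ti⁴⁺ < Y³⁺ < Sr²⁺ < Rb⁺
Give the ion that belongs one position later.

Zr⁴⁺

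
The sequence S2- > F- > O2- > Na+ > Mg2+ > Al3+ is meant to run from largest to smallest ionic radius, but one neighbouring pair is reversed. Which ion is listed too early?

Check each adjacent pair. F- and O2- are reversed: F- and O2- share 10 electrons; the higher nuclear charge on F (Z=9) contracts it more, so F- < O2-. No other neighbouring pair contradicts the periodic trends, so F- is the ion listed too early.

F-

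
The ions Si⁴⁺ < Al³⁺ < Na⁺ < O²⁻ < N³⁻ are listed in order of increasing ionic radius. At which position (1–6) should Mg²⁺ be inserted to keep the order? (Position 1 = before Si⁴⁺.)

3

Isoelectronic series (10 e⁻ each). Size is set by nuclear charge: more protons means a smaller ion. Si⁴⁺ (Z=14), Al³⁺ (Z=13), Mg²⁺ (Z=12), Na⁺ (Z=11), O²⁻ (Z=8), N³⁻ (Z=7).
Merged order: Si⁴⁺ < Al³⁺ < Mg²⁺ < Na⁺ < O²⁻ < N³⁻ — Mg²⁺ is number 3.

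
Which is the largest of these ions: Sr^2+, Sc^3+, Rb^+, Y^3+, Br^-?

First list Z and electron count for each: Sc^3+ has 18 e⁻ (Z=21), Y^3+ has 36 e⁻ (Z=39), Sr^2+ has 36 e⁻ (Z=38), Rb^+ has 36 e⁻ (Z=37), Br^- has 36 e⁻ (Z=35). Sc^3+ < Y^3+ (same group, 1 shell fewer); Y^3+ < Sr^2+ (both 36 e⁻, Z=39>38); Sr^2+ < Rb^+ (isoelectronic, higher Z=38 is smaller); Rb^+ < Br^- (both 36 e⁻, Z=37>35).

Br^-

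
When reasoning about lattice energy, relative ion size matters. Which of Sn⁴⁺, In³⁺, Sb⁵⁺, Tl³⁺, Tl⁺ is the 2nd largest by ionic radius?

Tl³⁺

Work out protons and electrons: Sb⁵⁺ has 46 e⁻ (Z=51), Sn⁴⁺ has 46 e⁻ (Z=50), In³⁺ has 46 e⁻ (Z=49), Tl³⁺ has 78 e⁻ (Z=81), Tl⁺ has 80 e⁻ (Z=81). Sb⁵⁺ < Sn⁴⁺ (both 46 e⁻, Z=51>50); Sn⁴⁺ < In³⁺ (both 46 e⁻, Z=50>49); In³⁺ < Tl³⁺ (same group, 1 shell fewer); Tl³⁺ < Tl⁺ (same element, +3 vs +1).
That gives Sb⁵⁺ < Sn⁴⁺ < In³⁺ < Tl³⁺ < Tl⁺. From the largest end, number 2 is Tl³⁺.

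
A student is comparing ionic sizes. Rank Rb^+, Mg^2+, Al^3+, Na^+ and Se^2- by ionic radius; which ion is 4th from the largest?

Tabulating Z and e⁻: Al^3+ has 10 e⁻ (Z=13), Mg^2+ has 10 e⁻ (Z=12), Na^+ has 10 e⁻ (Z=11), Rb^+ has 36 e⁻ (Z=37), Se^2- has 36 e⁻ (Z=34). Al^3+ < Mg^2+ (both 10 e⁻, Z=13>12); Mg^2+ < Na^+ (both 10 e⁻, Z=12>11); Na^+ < Rb^+ (same group, 2 shells fewer); Rb^+ < Se^2- (isoelectronic, higher Z=37 is smaller).
So the order is Al^3+ < Mg^2+ < Na^+ < Rb^+ < Se^2-; the 4th-largest ion is Mg^2+.

Mg^2+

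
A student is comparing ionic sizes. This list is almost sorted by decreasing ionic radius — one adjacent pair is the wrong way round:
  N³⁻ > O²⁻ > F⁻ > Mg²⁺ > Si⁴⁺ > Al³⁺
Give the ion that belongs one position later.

Check each adjacent pair. Si⁴⁺ and Al³⁺ are reversed: they are isoelectronic (10 e⁻) and Si has more protons than Al (14 vs 13), making Si⁴⁺ smaller. No other neighbouring pair contradicts the periodic trends, so Si⁴⁺ is the ion listed too early.

Si⁴⁺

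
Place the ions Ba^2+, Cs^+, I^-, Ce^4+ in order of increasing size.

These species are isoelectronic with 54 electrons. The only difference is the number of protons: Ce^4+ (Z=58), Ba^2+ (Z=56), Cs^+ (Z=55), I^- (Z=53). The strongest nuclear pull (Ce^4+) gives the smallest ion.

Ce^4+ < Ba^2+ < Cs^+ < I^-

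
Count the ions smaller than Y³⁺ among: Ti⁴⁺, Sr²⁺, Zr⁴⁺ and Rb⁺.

Ti⁴⁺ (Z=22, 18 e⁻), Zr⁴⁺ (Z=40, 36 e⁻), Y³⁺ (Z=39, 36 e⁻), Sr²⁺ (Z=38, 36 e⁻), Rb⁺ (Z=37, 36 e⁻). Ti⁴⁺ < Zr⁴⁺ (same group, 1 shell fewer); Zr⁴⁺ < Y³⁺ (isoelectronic, higher Z=40 is smaller); Y³⁺ < Sr²⁺ (isoelectronic, higher Z=39 is smaller); Sr²⁺ < Rb⁺ (isoelectronic, higher Z=38 is smaller).
Overall: Ti⁴⁺ < Zr⁴⁺ < Y³⁺ < Sr²⁺ < Rb⁺. Y³⁺ has 2 below it and 2 above. So 2 are smaller.

2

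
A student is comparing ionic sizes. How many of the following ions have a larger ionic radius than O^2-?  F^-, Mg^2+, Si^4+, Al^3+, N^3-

These species are isoelectronic with 10 electrons. The only difference is the number of protons: Si^4+ (Z=14), Al^3+ (Z=13), Mg^2+ (Z=12), F^- (Z=9), O^2- (Z=8), N^3- (Z=7). The strongest nuclear pull (Si^4+) gives the smallest ion.
Overall: Si^4+ < Al^3+ < Mg^2+ < F^- < O^2- < N^3-. O^2- has 4 below it and 1 above. Count: 1.

1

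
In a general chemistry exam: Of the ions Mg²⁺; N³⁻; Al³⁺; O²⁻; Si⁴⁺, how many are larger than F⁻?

2

These species are isoelectronic with 10 electrons. The only difference is the number of protons: Si⁴⁺ (Z=14), Al³⁺ (Z=13), Mg²⁺ (Z=12), F⁻ (Z=9), O²⁻ (Z=8), N³⁻ (Z=7). The strongest nuclear pull (Si⁴⁺) gives the smallest ion.
Overall: Si⁴⁺ < Al³⁺ < Mg²⁺ < F⁻ < O²⁻ < N³⁻. F⁻ has 3 below it and 2 above. Count: 2.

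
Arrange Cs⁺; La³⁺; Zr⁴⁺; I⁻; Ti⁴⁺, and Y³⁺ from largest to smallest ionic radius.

Ti⁴⁺ (Z=22, 18 e⁻), Zr⁴⁺ (Z=40, 36 e⁻), Y³⁺ (Z=39, 36 e⁻), La³⁺ (Z=57, 54 e⁻), Cs⁺ (Z=55, 54 e⁻), I⁻ (Z=53, 54 e⁻). Ti⁴⁺ < Zr⁴⁺ (same group, period 4 vs 5); Zr⁴⁺ < Y³⁺ (isoelectronic, higher Z=40 is smaller); Y³⁺ < La³⁺ (same group, period 5 vs 6); La³⁺ < Cs⁺ (isoelectronic, higher Z=57 is smaller); Cs⁺ < I⁻ (both 54 e⁻, Z=55>53).

I⁻ > Cs⁺ > La³⁺ > Y³⁺ > Zr⁴⁺ > Ti⁴⁺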